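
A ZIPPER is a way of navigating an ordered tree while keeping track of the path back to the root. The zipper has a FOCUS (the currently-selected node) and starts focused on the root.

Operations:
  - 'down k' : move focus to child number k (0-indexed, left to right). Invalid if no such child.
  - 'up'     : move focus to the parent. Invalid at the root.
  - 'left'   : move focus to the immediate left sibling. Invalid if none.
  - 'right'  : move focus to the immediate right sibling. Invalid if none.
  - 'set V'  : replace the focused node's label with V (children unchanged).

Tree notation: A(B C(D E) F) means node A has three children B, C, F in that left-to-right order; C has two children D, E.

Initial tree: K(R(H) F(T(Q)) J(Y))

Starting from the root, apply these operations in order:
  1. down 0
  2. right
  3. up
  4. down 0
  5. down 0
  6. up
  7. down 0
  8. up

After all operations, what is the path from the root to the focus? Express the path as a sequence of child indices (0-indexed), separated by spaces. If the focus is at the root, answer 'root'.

Step 1 (down 0): focus=R path=0 depth=1 children=['H'] left=[] right=['F', 'J'] parent=K
Step 2 (right): focus=F path=1 depth=1 children=['T'] left=['R'] right=['J'] parent=K
Step 3 (up): focus=K path=root depth=0 children=['R', 'F', 'J'] (at root)
Step 4 (down 0): focus=R path=0 depth=1 children=['H'] left=[] right=['F', 'J'] parent=K
Step 5 (down 0): focus=H path=0/0 depth=2 children=[] left=[] right=[] parent=R
Step 6 (up): focus=R path=0 depth=1 children=['H'] left=[] right=['F', 'J'] parent=K
Step 7 (down 0): focus=H path=0/0 depth=2 children=[] left=[] right=[] parent=R
Step 8 (up): focus=R path=0 depth=1 children=['H'] left=[] right=['F', 'J'] parent=K

Answer: 0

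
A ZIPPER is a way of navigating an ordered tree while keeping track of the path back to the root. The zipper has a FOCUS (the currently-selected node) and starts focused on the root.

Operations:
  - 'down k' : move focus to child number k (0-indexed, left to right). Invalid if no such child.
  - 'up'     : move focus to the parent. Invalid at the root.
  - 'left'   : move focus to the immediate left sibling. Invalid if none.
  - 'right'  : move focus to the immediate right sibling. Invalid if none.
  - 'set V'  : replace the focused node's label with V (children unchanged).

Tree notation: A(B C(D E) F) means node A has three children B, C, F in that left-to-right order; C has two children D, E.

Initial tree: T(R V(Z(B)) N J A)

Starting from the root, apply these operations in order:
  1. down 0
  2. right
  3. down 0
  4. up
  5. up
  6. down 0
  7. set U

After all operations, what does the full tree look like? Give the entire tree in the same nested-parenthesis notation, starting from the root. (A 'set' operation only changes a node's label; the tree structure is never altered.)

Step 1 (down 0): focus=R path=0 depth=1 children=[] left=[] right=['V', 'N', 'J', 'A'] parent=T
Step 2 (right): focus=V path=1 depth=1 children=['Z'] left=['R'] right=['N', 'J', 'A'] parent=T
Step 3 (down 0): focus=Z path=1/0 depth=2 children=['B'] left=[] right=[] parent=V
Step 4 (up): focus=V path=1 depth=1 children=['Z'] left=['R'] right=['N', 'J', 'A'] parent=T
Step 5 (up): focus=T path=root depth=0 children=['R', 'V', 'N', 'J', 'A'] (at root)
Step 6 (down 0): focus=R path=0 depth=1 children=[] left=[] right=['V', 'N', 'J', 'A'] parent=T
Step 7 (set U): focus=U path=0 depth=1 children=[] left=[] right=['V', 'N', 'J', 'A'] parent=T

Answer: T(U V(Z(B)) N J A)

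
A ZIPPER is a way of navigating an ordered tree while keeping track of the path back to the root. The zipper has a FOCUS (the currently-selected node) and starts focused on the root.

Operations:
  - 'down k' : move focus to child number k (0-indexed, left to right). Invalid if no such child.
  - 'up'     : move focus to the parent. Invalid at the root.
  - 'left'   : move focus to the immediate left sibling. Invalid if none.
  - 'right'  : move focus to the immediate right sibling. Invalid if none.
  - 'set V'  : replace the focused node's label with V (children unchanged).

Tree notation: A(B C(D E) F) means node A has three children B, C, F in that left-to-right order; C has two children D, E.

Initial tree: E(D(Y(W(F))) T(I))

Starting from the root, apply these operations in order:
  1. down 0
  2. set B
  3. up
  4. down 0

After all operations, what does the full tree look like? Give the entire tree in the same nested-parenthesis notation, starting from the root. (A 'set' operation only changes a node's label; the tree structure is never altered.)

Answer: E(B(Y(W(F))) T(I))

Derivation:
Step 1 (down 0): focus=D path=0 depth=1 children=['Y'] left=[] right=['T'] parent=E
Step 2 (set B): focus=B path=0 depth=1 children=['Y'] left=[] right=['T'] parent=E
Step 3 (up): focus=E path=root depth=0 children=['B', 'T'] (at root)
Step 4 (down 0): focus=B path=0 depth=1 children=['Y'] left=[] right=['T'] parent=E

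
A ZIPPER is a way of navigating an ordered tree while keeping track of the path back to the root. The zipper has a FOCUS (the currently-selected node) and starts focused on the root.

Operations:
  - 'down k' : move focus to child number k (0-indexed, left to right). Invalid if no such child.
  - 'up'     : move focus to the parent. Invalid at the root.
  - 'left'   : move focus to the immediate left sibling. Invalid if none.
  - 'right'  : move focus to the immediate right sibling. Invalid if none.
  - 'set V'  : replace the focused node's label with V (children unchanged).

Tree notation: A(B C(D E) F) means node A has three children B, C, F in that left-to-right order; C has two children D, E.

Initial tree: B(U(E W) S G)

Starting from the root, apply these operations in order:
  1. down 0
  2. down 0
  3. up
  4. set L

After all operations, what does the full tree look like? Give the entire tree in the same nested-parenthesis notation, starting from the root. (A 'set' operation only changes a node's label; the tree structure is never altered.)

Step 1 (down 0): focus=U path=0 depth=1 children=['E', 'W'] left=[] right=['S', 'G'] parent=B
Step 2 (down 0): focus=E path=0/0 depth=2 children=[] left=[] right=['W'] parent=U
Step 3 (up): focus=U path=0 depth=1 children=['E', 'W'] left=[] right=['S', 'G'] parent=B
Step 4 (set L): focus=L path=0 depth=1 children=['E', 'W'] left=[] right=['S', 'G'] parent=B

Answer: B(L(E W) S G)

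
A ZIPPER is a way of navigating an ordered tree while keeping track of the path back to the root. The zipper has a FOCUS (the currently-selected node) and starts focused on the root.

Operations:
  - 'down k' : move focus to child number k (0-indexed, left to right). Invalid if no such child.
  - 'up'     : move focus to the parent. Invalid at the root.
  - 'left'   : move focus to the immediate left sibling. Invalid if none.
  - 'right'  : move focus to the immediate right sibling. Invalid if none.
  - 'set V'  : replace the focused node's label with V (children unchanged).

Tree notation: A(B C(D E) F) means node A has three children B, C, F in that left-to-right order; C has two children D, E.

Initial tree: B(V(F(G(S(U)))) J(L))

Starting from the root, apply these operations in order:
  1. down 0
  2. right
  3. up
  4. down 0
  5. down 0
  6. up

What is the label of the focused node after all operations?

Step 1 (down 0): focus=V path=0 depth=1 children=['F'] left=[] right=['J'] parent=B
Step 2 (right): focus=J path=1 depth=1 children=['L'] left=['V'] right=[] parent=B
Step 3 (up): focus=B path=root depth=0 children=['V', 'J'] (at root)
Step 4 (down 0): focus=V path=0 depth=1 children=['F'] left=[] right=['J'] parent=B
Step 5 (down 0): focus=F path=0/0 depth=2 children=['G'] left=[] right=[] parent=V
Step 6 (up): focus=V path=0 depth=1 children=['F'] left=[] right=['J'] parent=B

Answer: V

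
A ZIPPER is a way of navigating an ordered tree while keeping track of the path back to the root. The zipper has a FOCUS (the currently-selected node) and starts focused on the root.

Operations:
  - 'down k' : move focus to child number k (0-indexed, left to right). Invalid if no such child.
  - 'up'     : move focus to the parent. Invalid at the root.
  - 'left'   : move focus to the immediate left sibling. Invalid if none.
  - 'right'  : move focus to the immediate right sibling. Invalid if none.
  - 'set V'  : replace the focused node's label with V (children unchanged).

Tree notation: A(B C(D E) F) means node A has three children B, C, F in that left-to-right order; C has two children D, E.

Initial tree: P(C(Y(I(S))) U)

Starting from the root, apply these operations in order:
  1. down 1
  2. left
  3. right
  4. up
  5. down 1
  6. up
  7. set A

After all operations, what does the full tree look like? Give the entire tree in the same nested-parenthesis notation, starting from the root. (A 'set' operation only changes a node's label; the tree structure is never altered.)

Step 1 (down 1): focus=U path=1 depth=1 children=[] left=['C'] right=[] parent=P
Step 2 (left): focus=C path=0 depth=1 children=['Y'] left=[] right=['U'] parent=P
Step 3 (right): focus=U path=1 depth=1 children=[] left=['C'] right=[] parent=P
Step 4 (up): focus=P path=root depth=0 children=['C', 'U'] (at root)
Step 5 (down 1): focus=U path=1 depth=1 children=[] left=['C'] right=[] parent=P
Step 6 (up): focus=P path=root depth=0 children=['C', 'U'] (at root)
Step 7 (set A): focus=A path=root depth=0 children=['C', 'U'] (at root)

Answer: A(C(Y(I(S))) U)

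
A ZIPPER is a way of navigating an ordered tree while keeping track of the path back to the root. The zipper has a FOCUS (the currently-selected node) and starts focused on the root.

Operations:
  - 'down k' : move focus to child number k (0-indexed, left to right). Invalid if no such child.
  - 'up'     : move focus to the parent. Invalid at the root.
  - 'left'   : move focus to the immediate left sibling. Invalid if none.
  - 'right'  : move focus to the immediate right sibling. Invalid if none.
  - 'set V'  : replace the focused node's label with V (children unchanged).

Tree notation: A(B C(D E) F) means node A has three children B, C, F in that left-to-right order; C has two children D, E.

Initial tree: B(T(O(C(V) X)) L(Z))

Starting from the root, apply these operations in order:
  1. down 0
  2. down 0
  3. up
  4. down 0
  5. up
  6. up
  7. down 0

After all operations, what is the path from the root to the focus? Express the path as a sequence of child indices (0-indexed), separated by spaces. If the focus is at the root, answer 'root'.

Step 1 (down 0): focus=T path=0 depth=1 children=['O'] left=[] right=['L'] parent=B
Step 2 (down 0): focus=O path=0/0 depth=2 children=['C', 'X'] left=[] right=[] parent=T
Step 3 (up): focus=T path=0 depth=1 children=['O'] left=[] right=['L'] parent=B
Step 4 (down 0): focus=O path=0/0 depth=2 children=['C', 'X'] left=[] right=[] parent=T
Step 5 (up): focus=T path=0 depth=1 children=['O'] left=[] right=['L'] parent=B
Step 6 (up): focus=B path=root depth=0 children=['T', 'L'] (at root)
Step 7 (down 0): focus=T path=0 depth=1 children=['O'] left=[] right=['L'] parent=B

Answer: 0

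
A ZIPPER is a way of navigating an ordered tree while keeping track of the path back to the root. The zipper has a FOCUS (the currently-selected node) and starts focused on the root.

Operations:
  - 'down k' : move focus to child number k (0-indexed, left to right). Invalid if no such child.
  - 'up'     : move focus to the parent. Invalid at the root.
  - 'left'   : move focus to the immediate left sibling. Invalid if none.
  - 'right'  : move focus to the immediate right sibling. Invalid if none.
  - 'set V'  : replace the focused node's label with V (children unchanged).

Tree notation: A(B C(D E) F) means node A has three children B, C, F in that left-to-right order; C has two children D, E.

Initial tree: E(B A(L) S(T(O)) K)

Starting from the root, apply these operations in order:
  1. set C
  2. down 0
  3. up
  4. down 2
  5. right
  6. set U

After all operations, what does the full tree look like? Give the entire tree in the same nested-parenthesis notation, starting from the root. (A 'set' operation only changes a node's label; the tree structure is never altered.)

Answer: C(B A(L) S(T(O)) U)

Derivation:
Step 1 (set C): focus=C path=root depth=0 children=['B', 'A', 'S', 'K'] (at root)
Step 2 (down 0): focus=B path=0 depth=1 children=[] left=[] right=['A', 'S', 'K'] parent=C
Step 3 (up): focus=C path=root depth=0 children=['B', 'A', 'S', 'K'] (at root)
Step 4 (down 2): focus=S path=2 depth=1 children=['T'] left=['B', 'A'] right=['K'] parent=C
Step 5 (right): focus=K path=3 depth=1 children=[] left=['B', 'A', 'S'] right=[] parent=C
Step 6 (set U): focus=U path=3 depth=1 children=[] left=['B', 'A', 'S'] right=[] parent=C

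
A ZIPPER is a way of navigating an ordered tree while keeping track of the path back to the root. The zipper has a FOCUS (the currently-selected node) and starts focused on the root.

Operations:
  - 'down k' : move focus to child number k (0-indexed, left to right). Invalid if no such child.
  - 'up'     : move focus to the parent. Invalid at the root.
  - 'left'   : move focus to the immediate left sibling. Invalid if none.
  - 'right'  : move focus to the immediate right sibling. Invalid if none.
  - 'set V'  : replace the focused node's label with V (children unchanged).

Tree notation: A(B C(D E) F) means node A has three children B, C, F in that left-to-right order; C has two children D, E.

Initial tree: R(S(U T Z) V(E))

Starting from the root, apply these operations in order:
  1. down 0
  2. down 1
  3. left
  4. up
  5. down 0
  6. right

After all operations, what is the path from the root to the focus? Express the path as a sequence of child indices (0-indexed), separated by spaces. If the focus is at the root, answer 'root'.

Answer: 0 1

Derivation:
Step 1 (down 0): focus=S path=0 depth=1 children=['U', 'T', 'Z'] left=[] right=['V'] parent=R
Step 2 (down 1): focus=T path=0/1 depth=2 children=[] left=['U'] right=['Z'] parent=S
Step 3 (left): focus=U path=0/0 depth=2 children=[] left=[] right=['T', 'Z'] parent=S
Step 4 (up): focus=S path=0 depth=1 children=['U', 'T', 'Z'] left=[] right=['V'] parent=R
Step 5 (down 0): focus=U path=0/0 depth=2 children=[] left=[] right=['T', 'Z'] parent=S
Step 6 (right): focus=T path=0/1 depth=2 children=[] left=['U'] right=['Z'] parent=S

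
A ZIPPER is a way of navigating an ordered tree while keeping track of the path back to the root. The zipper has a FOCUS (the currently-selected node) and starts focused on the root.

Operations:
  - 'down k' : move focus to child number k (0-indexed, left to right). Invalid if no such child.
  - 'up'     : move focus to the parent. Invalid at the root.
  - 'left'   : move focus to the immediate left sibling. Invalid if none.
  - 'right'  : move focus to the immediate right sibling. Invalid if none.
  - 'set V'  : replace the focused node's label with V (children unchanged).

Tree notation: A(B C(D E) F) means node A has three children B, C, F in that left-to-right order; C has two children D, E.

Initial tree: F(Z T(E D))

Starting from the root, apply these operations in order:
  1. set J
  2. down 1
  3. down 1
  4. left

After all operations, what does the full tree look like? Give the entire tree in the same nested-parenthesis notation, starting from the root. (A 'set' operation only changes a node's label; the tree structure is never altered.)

Step 1 (set J): focus=J path=root depth=0 children=['Z', 'T'] (at root)
Step 2 (down 1): focus=T path=1 depth=1 children=['E', 'D'] left=['Z'] right=[] parent=J
Step 3 (down 1): focus=D path=1/1 depth=2 children=[] left=['E'] right=[] parent=T
Step 4 (left): focus=E path=1/0 depth=2 children=[] left=[] right=['D'] parent=T

Answer: J(Z T(E D))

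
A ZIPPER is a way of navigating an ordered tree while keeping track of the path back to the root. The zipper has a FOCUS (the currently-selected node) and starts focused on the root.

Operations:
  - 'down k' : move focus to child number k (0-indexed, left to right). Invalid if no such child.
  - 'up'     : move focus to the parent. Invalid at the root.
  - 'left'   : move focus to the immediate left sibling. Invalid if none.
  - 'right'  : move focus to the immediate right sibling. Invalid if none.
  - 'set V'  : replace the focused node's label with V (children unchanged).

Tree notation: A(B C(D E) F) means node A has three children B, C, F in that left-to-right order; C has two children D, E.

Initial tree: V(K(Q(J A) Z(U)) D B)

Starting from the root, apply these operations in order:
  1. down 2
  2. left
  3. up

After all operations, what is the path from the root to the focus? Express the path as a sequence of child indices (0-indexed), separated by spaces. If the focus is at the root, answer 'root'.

Answer: root

Derivation:
Step 1 (down 2): focus=B path=2 depth=1 children=[] left=['K', 'D'] right=[] parent=V
Step 2 (left): focus=D path=1 depth=1 children=[] left=['K'] right=['B'] parent=V
Step 3 (up): focus=V path=root depth=0 children=['K', 'D', 'B'] (at root)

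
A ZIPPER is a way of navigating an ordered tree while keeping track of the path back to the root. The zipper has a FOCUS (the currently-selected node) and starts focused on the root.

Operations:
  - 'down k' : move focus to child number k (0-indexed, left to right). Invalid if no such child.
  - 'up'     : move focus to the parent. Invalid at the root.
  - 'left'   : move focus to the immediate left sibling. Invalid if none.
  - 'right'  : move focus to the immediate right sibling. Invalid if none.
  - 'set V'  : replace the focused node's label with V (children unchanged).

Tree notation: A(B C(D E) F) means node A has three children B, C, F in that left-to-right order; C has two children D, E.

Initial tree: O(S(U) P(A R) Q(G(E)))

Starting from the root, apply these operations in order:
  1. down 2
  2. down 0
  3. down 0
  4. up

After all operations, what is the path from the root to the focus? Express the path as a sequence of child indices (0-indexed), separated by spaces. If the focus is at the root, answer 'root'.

Answer: 2 0

Derivation:
Step 1 (down 2): focus=Q path=2 depth=1 children=['G'] left=['S', 'P'] right=[] parent=O
Step 2 (down 0): focus=G path=2/0 depth=2 children=['E'] left=[] right=[] parent=Q
Step 3 (down 0): focus=E path=2/0/0 depth=3 children=[] left=[] right=[] parent=G
Step 4 (up): focus=G path=2/0 depth=2 children=['E'] left=[] right=[] parent=Q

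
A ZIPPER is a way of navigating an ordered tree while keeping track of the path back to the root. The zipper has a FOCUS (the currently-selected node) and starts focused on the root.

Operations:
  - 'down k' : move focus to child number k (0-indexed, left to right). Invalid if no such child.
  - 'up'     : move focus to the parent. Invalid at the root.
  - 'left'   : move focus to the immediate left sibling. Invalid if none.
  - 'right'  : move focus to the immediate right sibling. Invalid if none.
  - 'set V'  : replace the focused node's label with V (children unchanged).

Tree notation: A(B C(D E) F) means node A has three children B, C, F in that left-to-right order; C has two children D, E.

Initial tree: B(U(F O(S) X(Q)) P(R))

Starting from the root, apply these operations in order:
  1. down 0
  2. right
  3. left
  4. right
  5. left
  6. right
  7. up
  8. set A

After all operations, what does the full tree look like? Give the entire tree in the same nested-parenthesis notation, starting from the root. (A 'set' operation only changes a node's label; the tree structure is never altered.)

Answer: A(U(F O(S) X(Q)) P(R))

Derivation:
Step 1 (down 0): focus=U path=0 depth=1 children=['F', 'O', 'X'] left=[] right=['P'] parent=B
Step 2 (right): focus=P path=1 depth=1 children=['R'] left=['U'] right=[] parent=B
Step 3 (left): focus=U path=0 depth=1 children=['F', 'O', 'X'] left=[] right=['P'] parent=B
Step 4 (right): focus=P path=1 depth=1 children=['R'] left=['U'] right=[] parent=B
Step 5 (left): focus=U path=0 depth=1 children=['F', 'O', 'X'] left=[] right=['P'] parent=B
Step 6 (right): focus=P path=1 depth=1 children=['R'] left=['U'] right=[] parent=B
Step 7 (up): focus=B path=root depth=0 children=['U', 'P'] (at root)
Step 8 (set A): focus=A path=root depth=0 children=['U', 'P'] (at root)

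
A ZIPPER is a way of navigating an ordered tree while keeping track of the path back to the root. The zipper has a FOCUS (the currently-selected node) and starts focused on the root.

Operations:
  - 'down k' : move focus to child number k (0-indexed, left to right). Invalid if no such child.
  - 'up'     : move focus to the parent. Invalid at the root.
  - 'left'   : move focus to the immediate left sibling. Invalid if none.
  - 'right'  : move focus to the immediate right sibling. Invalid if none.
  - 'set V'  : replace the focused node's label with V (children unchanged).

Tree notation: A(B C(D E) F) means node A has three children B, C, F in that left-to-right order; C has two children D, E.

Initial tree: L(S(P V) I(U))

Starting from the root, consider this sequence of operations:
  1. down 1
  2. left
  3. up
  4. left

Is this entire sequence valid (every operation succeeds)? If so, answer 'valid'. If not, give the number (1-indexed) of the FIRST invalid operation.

Answer: 4

Derivation:
Step 1 (down 1): focus=I path=1 depth=1 children=['U'] left=['S'] right=[] parent=L
Step 2 (left): focus=S path=0 depth=1 children=['P', 'V'] left=[] right=['I'] parent=L
Step 3 (up): focus=L path=root depth=0 children=['S', 'I'] (at root)
Step 4 (left): INVALID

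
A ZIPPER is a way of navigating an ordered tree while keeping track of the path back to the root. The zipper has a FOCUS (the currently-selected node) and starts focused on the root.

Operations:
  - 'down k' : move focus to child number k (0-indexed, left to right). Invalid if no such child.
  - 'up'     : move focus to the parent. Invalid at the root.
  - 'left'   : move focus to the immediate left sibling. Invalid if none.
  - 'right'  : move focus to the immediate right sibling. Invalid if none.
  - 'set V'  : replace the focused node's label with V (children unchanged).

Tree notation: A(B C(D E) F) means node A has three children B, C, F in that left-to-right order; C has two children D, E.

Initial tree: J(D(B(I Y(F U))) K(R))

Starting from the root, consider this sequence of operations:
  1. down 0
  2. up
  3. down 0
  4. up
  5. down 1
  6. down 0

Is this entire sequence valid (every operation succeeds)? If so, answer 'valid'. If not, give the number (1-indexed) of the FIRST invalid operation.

Answer: valid

Derivation:
Step 1 (down 0): focus=D path=0 depth=1 children=['B'] left=[] right=['K'] parent=J
Step 2 (up): focus=J path=root depth=0 children=['D', 'K'] (at root)
Step 3 (down 0): focus=D path=0 depth=1 children=['B'] left=[] right=['K'] parent=J
Step 4 (up): focus=J path=root depth=0 children=['D', 'K'] (at root)
Step 5 (down 1): focus=K path=1 depth=1 children=['R'] left=['D'] right=[] parent=J
Step 6 (down 0): focus=R path=1/0 depth=2 children=[] left=[] right=[] parent=K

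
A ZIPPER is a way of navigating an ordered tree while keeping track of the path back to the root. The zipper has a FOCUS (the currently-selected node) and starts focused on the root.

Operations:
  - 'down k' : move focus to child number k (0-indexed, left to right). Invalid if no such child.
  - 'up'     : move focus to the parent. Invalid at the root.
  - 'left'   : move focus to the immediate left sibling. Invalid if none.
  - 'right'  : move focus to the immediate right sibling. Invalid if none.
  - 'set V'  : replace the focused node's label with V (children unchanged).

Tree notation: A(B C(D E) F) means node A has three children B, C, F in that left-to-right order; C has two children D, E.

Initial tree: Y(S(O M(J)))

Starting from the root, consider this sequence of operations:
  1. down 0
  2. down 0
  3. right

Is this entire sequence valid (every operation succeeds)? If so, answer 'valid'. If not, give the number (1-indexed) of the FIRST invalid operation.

Step 1 (down 0): focus=S path=0 depth=1 children=['O', 'M'] left=[] right=[] parent=Y
Step 2 (down 0): focus=O path=0/0 depth=2 children=[] left=[] right=['M'] parent=S
Step 3 (right): focus=M path=0/1 depth=2 children=['J'] left=['O'] right=[] parent=S

Answer: valid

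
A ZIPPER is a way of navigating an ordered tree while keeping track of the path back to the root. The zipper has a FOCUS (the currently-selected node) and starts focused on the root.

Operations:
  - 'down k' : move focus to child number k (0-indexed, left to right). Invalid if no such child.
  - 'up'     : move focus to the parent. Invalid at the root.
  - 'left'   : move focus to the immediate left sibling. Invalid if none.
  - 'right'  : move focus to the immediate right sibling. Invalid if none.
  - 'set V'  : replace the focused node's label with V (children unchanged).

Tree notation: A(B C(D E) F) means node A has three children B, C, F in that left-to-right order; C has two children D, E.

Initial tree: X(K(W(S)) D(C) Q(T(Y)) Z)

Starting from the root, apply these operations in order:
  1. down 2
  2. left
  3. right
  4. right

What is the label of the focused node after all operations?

Step 1 (down 2): focus=Q path=2 depth=1 children=['T'] left=['K', 'D'] right=['Z'] parent=X
Step 2 (left): focus=D path=1 depth=1 children=['C'] left=['K'] right=['Q', 'Z'] parent=X
Step 3 (right): focus=Q path=2 depth=1 children=['T'] left=['K', 'D'] right=['Z'] parent=X
Step 4 (right): focus=Z path=3 depth=1 children=[] left=['K', 'D', 'Q'] right=[] parent=X

Answer: Z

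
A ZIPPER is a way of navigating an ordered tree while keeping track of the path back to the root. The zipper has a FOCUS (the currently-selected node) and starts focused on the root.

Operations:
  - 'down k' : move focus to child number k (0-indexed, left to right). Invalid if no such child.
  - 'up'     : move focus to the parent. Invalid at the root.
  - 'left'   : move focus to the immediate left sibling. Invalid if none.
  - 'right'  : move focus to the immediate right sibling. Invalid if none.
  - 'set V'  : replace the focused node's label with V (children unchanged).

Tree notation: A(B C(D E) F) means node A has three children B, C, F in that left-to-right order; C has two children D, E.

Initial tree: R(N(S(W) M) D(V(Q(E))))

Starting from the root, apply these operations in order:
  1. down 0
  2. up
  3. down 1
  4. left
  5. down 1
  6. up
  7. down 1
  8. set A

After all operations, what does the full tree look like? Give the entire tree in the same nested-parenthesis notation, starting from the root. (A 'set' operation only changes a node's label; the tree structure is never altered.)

Answer: R(N(S(W) A) D(V(Q(E))))

Derivation:
Step 1 (down 0): focus=N path=0 depth=1 children=['S', 'M'] left=[] right=['D'] parent=R
Step 2 (up): focus=R path=root depth=0 children=['N', 'D'] (at root)
Step 3 (down 1): focus=D path=1 depth=1 children=['V'] left=['N'] right=[] parent=R
Step 4 (left): focus=N path=0 depth=1 children=['S', 'M'] left=[] right=['D'] parent=R
Step 5 (down 1): focus=M path=0/1 depth=2 children=[] left=['S'] right=[] parent=N
Step 6 (up): focus=N path=0 depth=1 children=['S', 'M'] left=[] right=['D'] parent=R
Step 7 (down 1): focus=M path=0/1 depth=2 children=[] left=['S'] right=[] parent=N
Step 8 (set A): focus=A path=0/1 depth=2 children=[] left=['S'] right=[] parent=N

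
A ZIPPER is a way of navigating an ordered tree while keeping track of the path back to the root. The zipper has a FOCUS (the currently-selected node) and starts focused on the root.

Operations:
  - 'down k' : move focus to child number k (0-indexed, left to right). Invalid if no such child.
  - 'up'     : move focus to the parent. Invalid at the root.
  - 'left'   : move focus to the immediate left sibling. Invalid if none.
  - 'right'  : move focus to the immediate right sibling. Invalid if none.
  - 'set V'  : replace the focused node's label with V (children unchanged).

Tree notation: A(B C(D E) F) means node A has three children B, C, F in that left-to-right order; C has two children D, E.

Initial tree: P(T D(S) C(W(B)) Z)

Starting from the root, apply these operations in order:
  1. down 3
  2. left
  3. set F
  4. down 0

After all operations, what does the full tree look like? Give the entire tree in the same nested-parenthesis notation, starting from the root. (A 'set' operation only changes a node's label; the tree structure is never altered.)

Answer: P(T D(S) F(W(B)) Z)

Derivation:
Step 1 (down 3): focus=Z path=3 depth=1 children=[] left=['T', 'D', 'C'] right=[] parent=P
Step 2 (left): focus=C path=2 depth=1 children=['W'] left=['T', 'D'] right=['Z'] parent=P
Step 3 (set F): focus=F path=2 depth=1 children=['W'] left=['T', 'D'] right=['Z'] parent=P
Step 4 (down 0): focus=W path=2/0 depth=2 children=['B'] left=[] right=[] parent=F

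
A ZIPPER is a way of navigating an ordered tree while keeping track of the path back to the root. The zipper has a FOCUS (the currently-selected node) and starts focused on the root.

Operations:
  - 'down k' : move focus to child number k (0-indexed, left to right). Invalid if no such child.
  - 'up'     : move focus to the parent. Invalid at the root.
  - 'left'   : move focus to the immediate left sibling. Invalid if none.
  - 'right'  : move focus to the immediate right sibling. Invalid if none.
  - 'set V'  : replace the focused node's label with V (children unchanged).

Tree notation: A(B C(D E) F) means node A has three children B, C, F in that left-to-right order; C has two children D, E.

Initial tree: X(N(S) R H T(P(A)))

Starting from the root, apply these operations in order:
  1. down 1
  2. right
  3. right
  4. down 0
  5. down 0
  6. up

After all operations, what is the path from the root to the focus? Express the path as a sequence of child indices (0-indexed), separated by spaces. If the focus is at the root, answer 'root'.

Step 1 (down 1): focus=R path=1 depth=1 children=[] left=['N'] right=['H', 'T'] parent=X
Step 2 (right): focus=H path=2 depth=1 children=[] left=['N', 'R'] right=['T'] parent=X
Step 3 (right): focus=T path=3 depth=1 children=['P'] left=['N', 'R', 'H'] right=[] parent=X
Step 4 (down 0): focus=P path=3/0 depth=2 children=['A'] left=[] right=[] parent=T
Step 5 (down 0): focus=A path=3/0/0 depth=3 children=[] left=[] right=[] parent=P
Step 6 (up): focus=P path=3/0 depth=2 children=['A'] left=[] right=[] parent=T

Answer: 3 0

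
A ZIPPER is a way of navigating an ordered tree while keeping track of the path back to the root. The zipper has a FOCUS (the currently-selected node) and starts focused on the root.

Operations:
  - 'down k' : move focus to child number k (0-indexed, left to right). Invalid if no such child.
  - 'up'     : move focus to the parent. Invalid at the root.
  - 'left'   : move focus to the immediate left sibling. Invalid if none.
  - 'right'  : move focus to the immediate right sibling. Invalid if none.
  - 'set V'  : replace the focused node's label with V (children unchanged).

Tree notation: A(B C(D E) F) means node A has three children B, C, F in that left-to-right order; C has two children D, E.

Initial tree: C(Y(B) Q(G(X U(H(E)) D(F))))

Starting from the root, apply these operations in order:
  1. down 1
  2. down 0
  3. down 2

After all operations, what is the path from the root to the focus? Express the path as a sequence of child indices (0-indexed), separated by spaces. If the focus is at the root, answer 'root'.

Step 1 (down 1): focus=Q path=1 depth=1 children=['G'] left=['Y'] right=[] parent=C
Step 2 (down 0): focus=G path=1/0 depth=2 children=['X', 'U', 'D'] left=[] right=[] parent=Q
Step 3 (down 2): focus=D path=1/0/2 depth=3 children=['F'] left=['X', 'U'] right=[] parent=G

Answer: 1 0 2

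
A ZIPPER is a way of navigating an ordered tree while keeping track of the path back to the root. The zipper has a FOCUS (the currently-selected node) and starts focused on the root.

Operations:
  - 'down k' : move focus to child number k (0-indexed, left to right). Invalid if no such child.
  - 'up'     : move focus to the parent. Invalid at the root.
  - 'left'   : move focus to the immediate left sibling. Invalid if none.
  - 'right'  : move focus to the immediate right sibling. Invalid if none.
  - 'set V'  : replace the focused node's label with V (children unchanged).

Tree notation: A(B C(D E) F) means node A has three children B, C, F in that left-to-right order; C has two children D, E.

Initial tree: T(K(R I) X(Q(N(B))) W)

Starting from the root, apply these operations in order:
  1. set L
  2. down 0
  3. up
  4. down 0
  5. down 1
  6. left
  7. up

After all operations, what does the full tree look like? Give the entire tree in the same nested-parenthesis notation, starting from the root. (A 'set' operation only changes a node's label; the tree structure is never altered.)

Step 1 (set L): focus=L path=root depth=0 children=['K', 'X', 'W'] (at root)
Step 2 (down 0): focus=K path=0 depth=1 children=['R', 'I'] left=[] right=['X', 'W'] parent=L
Step 3 (up): focus=L path=root depth=0 children=['K', 'X', 'W'] (at root)
Step 4 (down 0): focus=K path=0 depth=1 children=['R', 'I'] left=[] right=['X', 'W'] parent=L
Step 5 (down 1): focus=I path=0/1 depth=2 children=[] left=['R'] right=[] parent=K
Step 6 (left): focus=R path=0/0 depth=2 children=[] left=[] right=['I'] parent=K
Step 7 (up): focus=K path=0 depth=1 children=['R', 'I'] left=[] right=['X', 'W'] parent=L

Answer: L(K(R I) X(Q(N(B))) W)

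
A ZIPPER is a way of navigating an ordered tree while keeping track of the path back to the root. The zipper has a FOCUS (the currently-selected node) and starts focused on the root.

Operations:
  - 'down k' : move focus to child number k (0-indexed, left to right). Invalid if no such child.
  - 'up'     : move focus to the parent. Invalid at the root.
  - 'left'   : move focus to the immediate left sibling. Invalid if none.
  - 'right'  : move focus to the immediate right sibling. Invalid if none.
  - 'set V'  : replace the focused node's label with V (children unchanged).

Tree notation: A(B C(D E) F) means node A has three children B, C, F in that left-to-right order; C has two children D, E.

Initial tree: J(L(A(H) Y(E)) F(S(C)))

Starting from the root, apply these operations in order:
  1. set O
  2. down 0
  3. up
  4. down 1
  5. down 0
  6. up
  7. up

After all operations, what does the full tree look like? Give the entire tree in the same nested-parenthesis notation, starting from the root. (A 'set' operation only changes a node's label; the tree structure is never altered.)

Answer: O(L(A(H) Y(E)) F(S(C)))

Derivation:
Step 1 (set O): focus=O path=root depth=0 children=['L', 'F'] (at root)
Step 2 (down 0): focus=L path=0 depth=1 children=['A', 'Y'] left=[] right=['F'] parent=O
Step 3 (up): focus=O path=root depth=0 children=['L', 'F'] (at root)
Step 4 (down 1): focus=F path=1 depth=1 children=['S'] left=['L'] right=[] parent=O
Step 5 (down 0): focus=S path=1/0 depth=2 children=['C'] left=[] right=[] parent=F
Step 6 (up): focus=F path=1 depth=1 children=['S'] left=['L'] right=[] parent=O
Step 7 (up): focus=O path=root depth=0 children=['L', 'F'] (at root)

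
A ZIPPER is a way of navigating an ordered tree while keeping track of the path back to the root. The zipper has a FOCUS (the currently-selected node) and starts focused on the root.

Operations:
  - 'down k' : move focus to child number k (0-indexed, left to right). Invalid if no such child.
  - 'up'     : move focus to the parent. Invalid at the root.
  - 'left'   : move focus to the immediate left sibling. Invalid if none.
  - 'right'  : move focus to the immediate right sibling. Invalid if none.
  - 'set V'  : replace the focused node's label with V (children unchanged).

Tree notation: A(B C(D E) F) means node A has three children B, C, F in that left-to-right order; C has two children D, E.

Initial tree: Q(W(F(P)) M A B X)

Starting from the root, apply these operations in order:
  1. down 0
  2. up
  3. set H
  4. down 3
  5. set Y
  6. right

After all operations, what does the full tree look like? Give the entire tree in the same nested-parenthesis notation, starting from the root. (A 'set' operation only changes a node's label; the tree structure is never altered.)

Answer: H(W(F(P)) M A Y X)

Derivation:
Step 1 (down 0): focus=W path=0 depth=1 children=['F'] left=[] right=['M', 'A', 'B', 'X'] parent=Q
Step 2 (up): focus=Q path=root depth=0 children=['W', 'M', 'A', 'B', 'X'] (at root)
Step 3 (set H): focus=H path=root depth=0 children=['W', 'M', 'A', 'B', 'X'] (at root)
Step 4 (down 3): focus=B path=3 depth=1 children=[] left=['W', 'M', 'A'] right=['X'] parent=H
Step 5 (set Y): focus=Y path=3 depth=1 children=[] left=['W', 'M', 'A'] right=['X'] parent=H
Step 6 (right): focus=X path=4 depth=1 children=[] left=['W', 'M', 'A', 'Y'] right=[] parent=H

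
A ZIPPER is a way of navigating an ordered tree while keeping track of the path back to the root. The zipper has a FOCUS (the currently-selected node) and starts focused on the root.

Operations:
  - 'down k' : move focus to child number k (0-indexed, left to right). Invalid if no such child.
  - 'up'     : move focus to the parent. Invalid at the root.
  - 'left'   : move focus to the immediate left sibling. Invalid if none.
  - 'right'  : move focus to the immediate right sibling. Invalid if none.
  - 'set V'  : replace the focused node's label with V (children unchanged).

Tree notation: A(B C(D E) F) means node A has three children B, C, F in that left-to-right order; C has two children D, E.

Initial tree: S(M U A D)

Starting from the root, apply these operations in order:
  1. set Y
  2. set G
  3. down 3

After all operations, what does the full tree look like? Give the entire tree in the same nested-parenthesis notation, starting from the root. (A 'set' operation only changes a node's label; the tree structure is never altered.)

Step 1 (set Y): focus=Y path=root depth=0 children=['M', 'U', 'A', 'D'] (at root)
Step 2 (set G): focus=G path=root depth=0 children=['M', 'U', 'A', 'D'] (at root)
Step 3 (down 3): focus=D path=3 depth=1 children=[] left=['M', 'U', 'A'] right=[] parent=G

Answer: G(M U A D)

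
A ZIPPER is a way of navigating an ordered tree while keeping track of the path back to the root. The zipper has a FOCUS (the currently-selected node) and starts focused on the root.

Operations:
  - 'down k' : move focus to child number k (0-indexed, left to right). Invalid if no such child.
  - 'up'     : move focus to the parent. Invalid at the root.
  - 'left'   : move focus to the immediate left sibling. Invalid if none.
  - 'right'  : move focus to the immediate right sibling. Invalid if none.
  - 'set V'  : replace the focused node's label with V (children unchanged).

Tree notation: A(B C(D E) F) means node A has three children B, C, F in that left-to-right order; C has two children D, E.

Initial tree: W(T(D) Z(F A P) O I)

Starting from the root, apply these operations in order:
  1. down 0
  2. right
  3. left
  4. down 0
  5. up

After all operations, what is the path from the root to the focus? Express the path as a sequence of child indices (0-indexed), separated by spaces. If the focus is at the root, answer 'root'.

Step 1 (down 0): focus=T path=0 depth=1 children=['D'] left=[] right=['Z', 'O', 'I'] parent=W
Step 2 (right): focus=Z path=1 depth=1 children=['F', 'A', 'P'] left=['T'] right=['O', 'I'] parent=W
Step 3 (left): focus=T path=0 depth=1 children=['D'] left=[] right=['Z', 'O', 'I'] parent=W
Step 4 (down 0): focus=D path=0/0 depth=2 children=[] left=[] right=[] parent=T
Step 5 (up): focus=T path=0 depth=1 children=['D'] left=[] right=['Z', 'O', 'I'] parent=W

Answer: 0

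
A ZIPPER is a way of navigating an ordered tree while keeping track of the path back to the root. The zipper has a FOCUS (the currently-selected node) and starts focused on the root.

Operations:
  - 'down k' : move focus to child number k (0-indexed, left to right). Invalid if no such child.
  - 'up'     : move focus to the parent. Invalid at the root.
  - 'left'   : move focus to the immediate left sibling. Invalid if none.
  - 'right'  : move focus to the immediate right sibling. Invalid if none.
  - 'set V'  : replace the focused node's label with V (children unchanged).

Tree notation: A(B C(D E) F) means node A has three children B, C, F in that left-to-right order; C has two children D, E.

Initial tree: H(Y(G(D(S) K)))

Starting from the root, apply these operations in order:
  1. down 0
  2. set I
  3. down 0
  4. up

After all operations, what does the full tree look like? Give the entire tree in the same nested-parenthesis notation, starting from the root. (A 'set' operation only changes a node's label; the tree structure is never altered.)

Answer: H(I(G(D(S) K)))

Derivation:
Step 1 (down 0): focus=Y path=0 depth=1 children=['G'] left=[] right=[] parent=H
Step 2 (set I): focus=I path=0 depth=1 children=['G'] left=[] right=[] parent=H
Step 3 (down 0): focus=G path=0/0 depth=2 children=['D', 'K'] left=[] right=[] parent=I
Step 4 (up): focus=I path=0 depth=1 children=['G'] left=[] right=[] parent=H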